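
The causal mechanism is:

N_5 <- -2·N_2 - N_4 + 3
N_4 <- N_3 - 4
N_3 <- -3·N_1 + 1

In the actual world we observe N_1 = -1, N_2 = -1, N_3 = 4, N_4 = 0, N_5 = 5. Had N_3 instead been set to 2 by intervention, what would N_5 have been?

do(N_3=2) replaces the equation N_3 <- -3·N_1 + 1 with the constant N_3 = 2.
N_4 = N_3 - 4  [with N_3=2]  = -2
N_5 = -2·N_2 - N_4 + 3  [with N_2=-1, N_4=-2]  = 7

7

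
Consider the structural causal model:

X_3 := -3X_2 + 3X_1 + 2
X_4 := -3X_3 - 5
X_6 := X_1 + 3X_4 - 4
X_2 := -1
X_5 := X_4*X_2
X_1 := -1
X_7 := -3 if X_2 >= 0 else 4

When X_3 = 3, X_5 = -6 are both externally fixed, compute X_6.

Setting X_3 = 3, X_5 = -6 by intervention discards those variables' equations.
X_4 = -3X_3 - 5  [with X_3=3]  = -14
X_6 = X_1 + 3X_4 - 4  [with X_1=-1, X_4=-14]  = -47

-47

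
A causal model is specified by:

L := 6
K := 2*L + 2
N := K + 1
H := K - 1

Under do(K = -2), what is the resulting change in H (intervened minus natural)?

The intervention breaks the incoming arrows to K: K := 2*L + 2 no longer applies, and K = -2.
H = K - 1  [with K=-2]  = -3
Without intervention: K = 2*L + 2  [with L=6]  = 14; H = K - 1  [with K=14]  = 13.
Change = -3 − 13 = -16.

-16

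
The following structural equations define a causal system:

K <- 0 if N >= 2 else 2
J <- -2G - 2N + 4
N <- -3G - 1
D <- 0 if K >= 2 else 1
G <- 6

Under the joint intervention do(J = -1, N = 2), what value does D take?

1

Setting J = -1, N = 2 by intervention discards those variables' equations.
K = 0 if N >= 2 else 2  [with N=2]  = 0
D = 0 if K >= 2 else 1  [with K=0]  = 1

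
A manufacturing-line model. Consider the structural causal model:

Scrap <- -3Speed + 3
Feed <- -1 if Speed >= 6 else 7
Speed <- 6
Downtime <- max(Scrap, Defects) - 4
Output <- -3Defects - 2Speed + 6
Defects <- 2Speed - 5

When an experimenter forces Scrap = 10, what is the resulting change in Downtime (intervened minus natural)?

Under do(Scrap=10), the mechanism Scrap <- -3Speed + 3 is discarded; Scrap is fixed at 10.
Defects = 2Speed - 5  [with Speed=6]  = 7
Downtime = max(Scrap, Defects) - 4  [with Scrap=10, Defects=7]  = 6
Without intervention: Defects = 2Speed - 5  [with Speed=6]  = 7; Scrap = -3Speed + 3  [with Speed=6]  = -15; Downtime = max(Scrap, Defects) - 4  [with Scrap=-15, Defects=7]  = 3.
Change = 6 − 3 = 3.

3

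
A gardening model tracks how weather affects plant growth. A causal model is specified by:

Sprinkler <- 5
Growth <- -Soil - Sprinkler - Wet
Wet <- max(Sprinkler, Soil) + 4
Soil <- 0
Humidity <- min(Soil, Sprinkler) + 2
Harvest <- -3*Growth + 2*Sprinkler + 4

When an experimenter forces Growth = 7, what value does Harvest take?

-7

Under do(Growth=7), the mechanism Growth <- -Soil - Sprinkler - Wet is discarded; Growth is fixed at 7.
Harvest = -3*Growth + 2*Sprinkler + 4  [with Growth=7, Sprinkler=5]  = -7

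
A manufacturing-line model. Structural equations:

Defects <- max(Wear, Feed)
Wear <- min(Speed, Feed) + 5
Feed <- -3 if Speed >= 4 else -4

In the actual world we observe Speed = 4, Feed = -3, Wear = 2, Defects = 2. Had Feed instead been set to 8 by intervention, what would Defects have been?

9

Under do(Feed=8), the mechanism Feed <- -3 if Speed >= 4 else -4 is discarded; Feed is fixed at 8.
Wear = min(Speed, Feed) + 5  [with Speed=4, Feed=8]  = 9
Defects = max(Wear, Feed)  [with Wear=9, Feed=8]  = 9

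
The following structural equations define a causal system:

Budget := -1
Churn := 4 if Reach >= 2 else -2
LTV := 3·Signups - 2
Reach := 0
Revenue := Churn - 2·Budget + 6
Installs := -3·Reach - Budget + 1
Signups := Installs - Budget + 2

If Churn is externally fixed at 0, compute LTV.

13

Under do(Churn=0), the mechanism Churn := 4 if Reach >= 2 else -2 is discarded; Churn is fixed at 0.
Since LTV is not a descendant of the intervened variable, it is unaffected.
Installs = -3·Reach - Budget + 1  [with Reach=0, Budget=-1]  = 2
Signups = Installs - Budget + 2  [with Installs=2, Budget=-1]  = 5
LTV = 3·Signups - 2  [with Signups=5]  = 13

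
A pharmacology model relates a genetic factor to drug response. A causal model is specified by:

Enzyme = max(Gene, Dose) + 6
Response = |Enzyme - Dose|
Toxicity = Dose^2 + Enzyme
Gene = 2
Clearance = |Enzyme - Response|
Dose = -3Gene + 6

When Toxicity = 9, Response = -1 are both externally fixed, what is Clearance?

Setting Toxicity = 9, Response = -1 by intervention discards those variables' equations.
Dose = -3Gene + 6  [with Gene=2]  = 0
Enzyme = max(Gene, Dose) + 6  [with Gene=2, Dose=0]  = 8
Clearance = |Enzyme - Response|  [with Enzyme=8, Response=-1]  = 9

9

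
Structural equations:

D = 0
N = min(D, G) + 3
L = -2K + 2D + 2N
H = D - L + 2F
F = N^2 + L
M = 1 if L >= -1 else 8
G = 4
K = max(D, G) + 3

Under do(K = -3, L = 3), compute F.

12

Setting K = -3, L = 3 by intervention discards those variables' equations.
N = min(D, G) + 3  [with D=0, G=4]  = 3
F = N^2 + L  [with N=3, L=3]  = 12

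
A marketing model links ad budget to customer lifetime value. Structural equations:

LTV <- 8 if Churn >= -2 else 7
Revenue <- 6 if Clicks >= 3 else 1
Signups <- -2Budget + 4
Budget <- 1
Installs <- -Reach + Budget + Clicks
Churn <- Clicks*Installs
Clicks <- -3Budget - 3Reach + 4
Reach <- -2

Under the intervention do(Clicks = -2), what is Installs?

The intervention breaks the incoming arrows to Clicks: Clicks <- -3Budget - 3Reach + 4 no longer applies, and Clicks = -2.
Installs = -Reach + Budget + Clicks  [with Reach=-2, Budget=1, Clicks=-2]  = 1

1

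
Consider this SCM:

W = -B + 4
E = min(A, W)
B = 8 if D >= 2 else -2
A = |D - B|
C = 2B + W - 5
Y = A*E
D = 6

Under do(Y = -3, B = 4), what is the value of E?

Under do(Y = -3, B = 4), each intervened variable's structural equation is replaced by its fixed value.
A = |D - B|  [with D=6, B=4]  = 2
W = -B + 4  [with B=4]  = 0
E = min(A, W)  [with A=2, W=0]  = 0

0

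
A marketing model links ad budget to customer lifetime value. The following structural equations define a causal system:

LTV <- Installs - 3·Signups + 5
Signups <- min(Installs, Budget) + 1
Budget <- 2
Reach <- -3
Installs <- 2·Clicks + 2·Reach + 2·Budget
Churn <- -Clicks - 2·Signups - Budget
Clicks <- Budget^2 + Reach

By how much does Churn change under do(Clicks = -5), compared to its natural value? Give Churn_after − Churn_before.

30

The intervention breaks the incoming arrows to Clicks: Clicks <- Budget^2 + Reach no longer applies, and Clicks = -5.
Installs = 2·Clicks + 2·Reach + 2·Budget  [with Clicks=-5, Reach=-3, Budget=2]  = -12
Signups = min(Installs, Budget) + 1  [with Installs=-12, Budget=2]  = -11
Churn = -Clicks - 2·Signups - Budget  [with Clicks=-5, Signups=-11, Budget=2]  = 25
Without intervention: Clicks = Budget^2 + Reach  [with Budget=2, Reach=-3]  = 1; Installs = 2·Clicks + 2·Reach + 2·Budget  [with Clicks=1, Reach=-3, Budget=2]  = 0; Signups = min(Installs, Budget) + 1  [with Installs=0, Budget=2]  = 1; Churn = -Clicks - 2·Signups - Budget  [with Clicks=1, Signups=1, Budget=2]  = -5.
Change = 25 − (-5) = 30.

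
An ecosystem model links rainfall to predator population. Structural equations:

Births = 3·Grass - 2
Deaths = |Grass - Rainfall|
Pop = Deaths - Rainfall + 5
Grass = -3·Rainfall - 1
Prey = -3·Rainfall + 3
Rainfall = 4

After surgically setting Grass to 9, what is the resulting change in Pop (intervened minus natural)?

Under do(Grass=9), the mechanism Grass = -3·Rainfall - 1 is discarded; Grass is fixed at 9.
Deaths = |Grass - Rainfall|  [with Grass=9, Rainfall=4]  = 5
Pop = Deaths - Rainfall + 5  [with Deaths=5, Rainfall=4]  = 6
Without intervention: Grass = -3·Rainfall - 1  [with Rainfall=4]  = -13; Deaths = |Grass - Rainfall|  [with Grass=-13, Rainfall=4]  = 17; Pop = Deaths - Rainfall + 5  [with Deaths=17, Rainfall=4]  = 18.
Change = 6 − 18 = -12.

-12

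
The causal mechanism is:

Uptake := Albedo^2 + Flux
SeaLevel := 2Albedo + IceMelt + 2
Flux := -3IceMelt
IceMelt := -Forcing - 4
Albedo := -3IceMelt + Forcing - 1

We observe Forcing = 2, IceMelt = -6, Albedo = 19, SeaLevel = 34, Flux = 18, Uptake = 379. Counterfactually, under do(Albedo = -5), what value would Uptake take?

43

The intervention breaks the incoming arrows to Albedo: Albedo := -3IceMelt + Forcing - 1 no longer applies, and Albedo = -5.
IceMelt = -Forcing - 4  [with Forcing=2]  = -6
Flux = -3IceMelt  [with IceMelt=-6]  = 18
Uptake = Albedo^2 + Flux  [with Albedo=-5, Flux=18]  = 43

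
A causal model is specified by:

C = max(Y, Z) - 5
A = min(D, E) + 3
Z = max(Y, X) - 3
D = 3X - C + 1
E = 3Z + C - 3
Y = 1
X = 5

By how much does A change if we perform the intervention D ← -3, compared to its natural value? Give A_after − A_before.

-3

Under do(D=-3), the mechanism D = 3X - C + 1 is discarded; D is fixed at -3.
Z = max(Y, X) - 3  [with Y=1, X=5]  = 2
C = max(Y, Z) - 5  [with Y=1, Z=2]  = -3
E = 3Z + C - 3  [with Z=2, C=-3]  = 0
A = min(D, E) + 3  [with D=-3, E=0]  = 0
Without intervention: Z = max(Y, X) - 3  [with Y=1, X=5]  = 2; C = max(Y, Z) - 5  [with Y=1, Z=2]  = -3; D = 3X - C + 1  [with X=5, C=-3]  = 19; E = 3Z + C - 3  [with Z=2, C=-3]  = 0; A = min(D, E) + 3  [with D=19, E=0]  = 3.
Change = 0 − 3 = -3.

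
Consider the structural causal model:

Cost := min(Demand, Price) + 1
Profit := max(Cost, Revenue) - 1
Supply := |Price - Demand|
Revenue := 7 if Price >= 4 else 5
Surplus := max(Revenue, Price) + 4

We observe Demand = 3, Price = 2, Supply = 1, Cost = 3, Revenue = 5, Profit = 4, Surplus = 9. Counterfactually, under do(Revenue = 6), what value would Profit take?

5

The intervention breaks the incoming arrows to Revenue: Revenue := 7 if Price >= 4 else 5 no longer applies, and Revenue = 6.
Cost = min(Demand, Price) + 1  [with Demand=3, Price=2]  = 3
Profit = max(Cost, Revenue) - 1  [with Cost=3, Revenue=6]  = 5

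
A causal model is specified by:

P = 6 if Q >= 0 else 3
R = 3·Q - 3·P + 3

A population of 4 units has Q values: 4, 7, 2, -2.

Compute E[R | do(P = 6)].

do(P=6) breaks P's dependence on Q. With P=6 fixed, R across the units is -3, 6, -9, -21, mean -6.75.

-6.75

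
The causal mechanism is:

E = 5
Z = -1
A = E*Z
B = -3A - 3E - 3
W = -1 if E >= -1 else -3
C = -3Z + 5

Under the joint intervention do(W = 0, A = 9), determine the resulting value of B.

-45

Under do(W = 0, A = 9), each intervened variable's structural equation is replaced by its fixed value.
B = -3A - 3E - 3  [with A=9, E=5]  = -45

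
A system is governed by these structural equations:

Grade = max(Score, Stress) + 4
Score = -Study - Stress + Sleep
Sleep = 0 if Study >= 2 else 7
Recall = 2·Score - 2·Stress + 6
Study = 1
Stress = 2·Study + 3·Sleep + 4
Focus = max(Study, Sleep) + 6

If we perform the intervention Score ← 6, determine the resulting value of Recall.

The intervention breaks the incoming arrows to Score: Score = -Study - Stress + Sleep no longer applies, and Score = 6.
Sleep = 0 if Study >= 2 else 7  [with Study=1]  = 7
Stress = 2·Study + 3·Sleep + 4  [with Study=1, Sleep=7]  = 27
Recall = 2·Score - 2·Stress + 6  [with Score=6, Stress=27]  = -36

-36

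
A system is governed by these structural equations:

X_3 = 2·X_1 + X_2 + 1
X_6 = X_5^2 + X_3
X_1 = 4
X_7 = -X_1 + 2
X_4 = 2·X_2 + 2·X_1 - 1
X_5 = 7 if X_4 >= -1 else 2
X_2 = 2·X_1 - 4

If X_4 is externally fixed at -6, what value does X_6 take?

17

Under do(X_4=-6), the mechanism X_4 = 2·X_2 + 2·X_1 - 1 is discarded; X_4 is fixed at -6.
X_2 = 2·X_1 - 4  [with X_1=4]  = 4
X_3 = 2·X_1 + X_2 + 1  [with X_1=4, X_2=4]  = 13
X_5 = 7 if X_4 >= -1 else 2  [with X_4=-6]  = 2
X_6 = X_5^2 + X_3  [with X_5=2, X_3=13]  = 17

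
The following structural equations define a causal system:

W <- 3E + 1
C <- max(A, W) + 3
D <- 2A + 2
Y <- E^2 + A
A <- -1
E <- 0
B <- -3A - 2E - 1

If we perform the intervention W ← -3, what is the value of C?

2

The intervention breaks the incoming arrows to W: W <- 3E + 1 no longer applies, and W = -3.
C = max(A, W) + 3  [with A=-1, W=-3]  = 2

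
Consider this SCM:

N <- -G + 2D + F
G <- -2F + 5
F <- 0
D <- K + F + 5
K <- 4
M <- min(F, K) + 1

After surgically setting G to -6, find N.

24

Intervening sets G = -6 and removes its equation (G <- -2F + 5).
D = K + F + 5  [with K=4, F=0]  = 9
N = -G + 2D + F  [with G=-6, D=9, F=0]  = 24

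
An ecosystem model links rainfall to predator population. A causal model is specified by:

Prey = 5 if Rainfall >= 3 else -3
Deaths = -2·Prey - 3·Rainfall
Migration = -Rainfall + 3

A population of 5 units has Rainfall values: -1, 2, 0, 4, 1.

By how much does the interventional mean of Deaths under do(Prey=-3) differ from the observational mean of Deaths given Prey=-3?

The intervention sets Prey=-3 in all 5 units regardless of Rainfall. Recomputing Deaths per unit gives 9, 0, 6, -6, 3; average 2.4.
Conditioning on Prey=-3 selects the 4 unit(s) with Rainfall ∈ {-1, 2, 0, 1}. Their Deaths values: 9, 0, 6, 3. Mean = 4.5.
Difference = 2.4 − 4.5 = -2.1.

-2.1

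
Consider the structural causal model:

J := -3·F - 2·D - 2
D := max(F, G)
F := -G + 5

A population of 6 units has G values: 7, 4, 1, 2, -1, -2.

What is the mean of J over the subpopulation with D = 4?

E[J|D=4] averages over only the 2 units with D=4 (G = 4, 1): J = -13, -22, mean -17.5.

-17.5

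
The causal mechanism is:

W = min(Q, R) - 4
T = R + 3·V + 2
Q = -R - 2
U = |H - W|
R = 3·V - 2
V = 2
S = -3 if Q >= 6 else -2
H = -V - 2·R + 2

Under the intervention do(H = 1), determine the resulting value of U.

11

do(H=1) replaces the equation H = -V - 2·R + 2 with the constant H = 1.
R = 3·V - 2  [with V=2]  = 4
Q = -R - 2  [with R=4]  = -6
W = min(Q, R) - 4  [with Q=-6, R=4]  = -10
U = |H - W|  [with H=1, W=-10]  = 11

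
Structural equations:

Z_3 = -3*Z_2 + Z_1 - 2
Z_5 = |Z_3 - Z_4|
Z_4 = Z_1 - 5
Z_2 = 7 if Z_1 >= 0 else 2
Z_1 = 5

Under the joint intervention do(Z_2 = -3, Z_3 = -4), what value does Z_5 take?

Under do(Z_2 = -3, Z_3 = -4), each intervened variable's structural equation is replaced by its fixed value.
Z_4 = Z_1 - 5  [with Z_1=5]  = 0
Z_5 = |Z_3 - Z_4|  [with Z_3=-4, Z_4=0]  = 4

4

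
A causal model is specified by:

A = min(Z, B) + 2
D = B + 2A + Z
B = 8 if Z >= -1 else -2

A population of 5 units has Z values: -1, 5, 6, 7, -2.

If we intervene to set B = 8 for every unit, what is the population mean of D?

The intervention sets B=8 in all 5 units regardless of Z. Recomputing D per unit gives 9, 27, 30, 33, 6; average 21.

21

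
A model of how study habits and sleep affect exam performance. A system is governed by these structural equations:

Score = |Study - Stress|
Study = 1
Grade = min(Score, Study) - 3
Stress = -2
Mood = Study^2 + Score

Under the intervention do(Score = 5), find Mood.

The intervention breaks the incoming arrows to Score: Score = |Study - Stress| no longer applies, and Score = 5.
Mood = Study^2 + Score  [with Study=1, Score=5]  = 6

6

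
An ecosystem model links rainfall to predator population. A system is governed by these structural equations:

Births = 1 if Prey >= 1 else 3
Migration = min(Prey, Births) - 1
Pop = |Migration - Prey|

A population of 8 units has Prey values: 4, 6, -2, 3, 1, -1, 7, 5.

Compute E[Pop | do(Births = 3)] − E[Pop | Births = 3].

Under do(Births=3), Births's equation is replaced by Births=3 for every unit. Per-unit Pop: 2, 4, 1, 1, 1, 1, 5, 3. Mean = 2.25.
E[Pop|Births=3] averages over only the 2 units with Births=3 (Prey = -2, -1): Pop = 1, 1, mean 1.
Difference = 2.25 − 1 = 1.25.

1.25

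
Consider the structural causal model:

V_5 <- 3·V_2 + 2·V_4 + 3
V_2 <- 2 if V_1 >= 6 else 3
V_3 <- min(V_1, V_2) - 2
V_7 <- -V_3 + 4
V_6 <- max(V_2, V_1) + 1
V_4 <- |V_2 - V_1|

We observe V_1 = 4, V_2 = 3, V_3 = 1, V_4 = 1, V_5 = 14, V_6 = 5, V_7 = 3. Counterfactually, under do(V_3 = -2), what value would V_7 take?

6

The intervention breaks the incoming arrows to V_3: V_3 <- min(V_1, V_2) - 2 no longer applies, and V_3 = -2.
V_7 = -V_3 + 4  [with V_3=-2]  = 6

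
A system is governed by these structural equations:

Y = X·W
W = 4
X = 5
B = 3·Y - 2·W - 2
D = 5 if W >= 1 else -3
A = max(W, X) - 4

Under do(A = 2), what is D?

do(A=2) replaces the equation A = max(W, X) - 4 with the constant A = 2.
D is not downstream of the intervention, so its value is determined by the original equations.
D = 5 if W >= 1 else -3  [with W=4]  = 5

5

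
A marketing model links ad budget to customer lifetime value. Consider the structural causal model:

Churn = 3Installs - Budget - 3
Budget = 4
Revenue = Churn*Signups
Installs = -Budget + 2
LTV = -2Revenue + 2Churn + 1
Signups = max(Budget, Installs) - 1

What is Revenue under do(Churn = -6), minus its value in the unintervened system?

Intervening sets Churn = -6 and removes its equation (Churn = 3Installs - Budget - 3).
Installs = -Budget + 2  [with Budget=4]  = -2
Signups = max(Budget, Installs) - 1  [with Budget=4, Installs=-2]  = 3
Revenue = Churn*Signups  [with Churn=-6, Signups=3]  = -18
Without intervention: Installs = -Budget + 2  [with Budget=4]  = -2; Signups = max(Budget, Installs) - 1  [with Budget=4, Installs=-2]  = 3; Churn = 3Installs - Budget - 3  [with Installs=-2, Budget=4]  = -13; Revenue = Churn*Signups  [with Churn=-13, Signups=3]  = -39.
Change = -18 − (-39) = 21.

21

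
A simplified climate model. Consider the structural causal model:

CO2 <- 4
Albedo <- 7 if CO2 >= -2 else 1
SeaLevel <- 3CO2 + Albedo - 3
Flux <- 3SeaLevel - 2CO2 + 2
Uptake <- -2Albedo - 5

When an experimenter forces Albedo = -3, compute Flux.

12

Under do(Albedo=-3), the mechanism Albedo <- 7 if CO2 >= -2 else 1 is discarded; Albedo is fixed at -3.
SeaLevel = 3CO2 + Albedo - 3  [with CO2=4, Albedo=-3]  = 6
Flux = 3SeaLevel - 2CO2 + 2  [with SeaLevel=6, CO2=4]  = 12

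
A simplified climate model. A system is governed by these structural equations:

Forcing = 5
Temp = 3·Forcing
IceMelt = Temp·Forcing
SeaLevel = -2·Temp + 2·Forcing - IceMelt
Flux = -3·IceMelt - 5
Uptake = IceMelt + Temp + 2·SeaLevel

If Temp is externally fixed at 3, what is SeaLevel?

Under do(Temp=3), the mechanism Temp = 3·Forcing is discarded; Temp is fixed at 3.
IceMelt = Temp·Forcing  [with Temp=3, Forcing=5]  = 15
SeaLevel = -2·Temp + 2·Forcing - IceMelt  [with Temp=3, Forcing=5, IceMelt=15]  = -11

-11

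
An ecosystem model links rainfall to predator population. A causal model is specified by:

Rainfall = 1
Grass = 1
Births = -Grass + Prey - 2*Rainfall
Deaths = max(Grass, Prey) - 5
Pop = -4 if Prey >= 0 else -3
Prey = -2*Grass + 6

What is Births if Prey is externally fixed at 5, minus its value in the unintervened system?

The intervention breaks the incoming arrows to Prey: Prey = -2*Grass + 6 no longer applies, and Prey = 5.
Births = -Grass + Prey - 2*Rainfall  [with Grass=1, Prey=5, Rainfall=1]  = 2
Without intervention: Prey = -2*Grass + 6  [with Grass=1]  = 4; Births = -Grass + Prey - 2*Rainfall  [with Grass=1, Prey=4, Rainfall=1]  = 1.
Change = 2 − 1 = 1.

1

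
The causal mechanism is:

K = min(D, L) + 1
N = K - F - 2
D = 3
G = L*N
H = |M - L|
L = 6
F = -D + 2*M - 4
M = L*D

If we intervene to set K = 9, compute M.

18

The intervention breaks the incoming arrows to K: K = min(D, L) + 1 no longer applies, and K = 9.
M is not downstream of the intervention, so its value is determined by the original equations.
M = L*D  [with L=6, D=3]  = 18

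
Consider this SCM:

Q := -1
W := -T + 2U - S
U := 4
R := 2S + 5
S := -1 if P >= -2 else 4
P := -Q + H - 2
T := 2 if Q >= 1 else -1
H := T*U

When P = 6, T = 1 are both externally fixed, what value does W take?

Under do(P = 6, T = 1), each intervened variable's structural equation is replaced by its fixed value.
S = -1 if P >= -2 else 4  [with P=6]  = -1
W = -T + 2U - S  [with T=1, U=4, S=-1]  = 8

8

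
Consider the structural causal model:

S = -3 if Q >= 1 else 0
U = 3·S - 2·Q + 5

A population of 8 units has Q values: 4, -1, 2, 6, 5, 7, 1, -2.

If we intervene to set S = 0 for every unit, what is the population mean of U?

-0.5

do(S=0) breaks S's dependence on Q. With S=0 fixed, U across the units is -3, 7, 1, -7, -5, -9, 3, 9, mean -0.5.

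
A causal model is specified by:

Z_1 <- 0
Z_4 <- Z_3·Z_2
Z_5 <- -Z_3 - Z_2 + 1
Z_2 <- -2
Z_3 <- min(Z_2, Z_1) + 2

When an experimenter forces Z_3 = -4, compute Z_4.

8

The intervention breaks the incoming arrows to Z_3: Z_3 <- min(Z_2, Z_1) + 2 no longer applies, and Z_3 = -4.
Z_4 = Z_3·Z_2  [with Z_3=-4, Z_2=-2]  = 8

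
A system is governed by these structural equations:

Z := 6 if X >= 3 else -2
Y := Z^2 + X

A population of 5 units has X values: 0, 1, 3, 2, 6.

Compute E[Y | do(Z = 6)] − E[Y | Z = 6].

Under do(Z=6), Z's equation is replaced by Z=6 for every unit. Per-unit Y: 36, 37, 39, 38, 42. Mean = 38.4.
E[Y|Z=6] averages over only the 2 units with Z=6 (X = 3, 6): Y = 39, 42, mean 40.5.
Difference = 38.4 − 40.5 = -2.1.

-2.1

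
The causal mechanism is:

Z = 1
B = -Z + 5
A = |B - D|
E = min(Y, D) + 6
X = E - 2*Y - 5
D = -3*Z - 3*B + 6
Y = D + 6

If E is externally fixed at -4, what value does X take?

-3

The intervention breaks the incoming arrows to E: E = min(Y, D) + 6 no longer applies, and E = -4.
B = -Z + 5  [with Z=1]  = 4
D = -3*Z - 3*B + 6  [with Z=1, B=4]  = -9
Y = D + 6  [with D=-9]  = -3
X = E - 2*Y - 5  [with E=-4, Y=-3]  = -3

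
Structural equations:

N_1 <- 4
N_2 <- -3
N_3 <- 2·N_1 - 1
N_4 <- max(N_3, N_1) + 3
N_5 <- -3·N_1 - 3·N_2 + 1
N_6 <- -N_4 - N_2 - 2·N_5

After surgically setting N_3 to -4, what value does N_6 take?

0

The intervention breaks the incoming arrows to N_3: N_3 <- 2·N_1 - 1 no longer applies, and N_3 = -4.
N_4 = max(N_3, N_1) + 3  [with N_3=-4, N_1=4]  = 7
N_5 = -3·N_1 - 3·N_2 + 1  [with N_1=4, N_2=-3]  = -2
N_6 = -N_4 - N_2 - 2·N_5  [with N_4=7, N_2=-3, N_5=-2]  = 0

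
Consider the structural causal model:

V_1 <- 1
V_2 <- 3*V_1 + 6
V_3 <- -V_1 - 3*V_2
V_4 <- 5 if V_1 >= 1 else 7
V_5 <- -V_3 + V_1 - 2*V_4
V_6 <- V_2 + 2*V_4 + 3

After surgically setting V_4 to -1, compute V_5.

31

Intervening sets V_4 = -1 and removes its equation (V_4 <- 5 if V_1 >= 1 else 7).
V_2 = 3*V_1 + 6  [with V_1=1]  = 9
V_3 = -V_1 - 3*V_2  [with V_1=1, V_2=9]  = -28
V_5 = -V_3 + V_1 - 2*V_4  [with V_3=-28, V_1=1, V_4=-1]  = 31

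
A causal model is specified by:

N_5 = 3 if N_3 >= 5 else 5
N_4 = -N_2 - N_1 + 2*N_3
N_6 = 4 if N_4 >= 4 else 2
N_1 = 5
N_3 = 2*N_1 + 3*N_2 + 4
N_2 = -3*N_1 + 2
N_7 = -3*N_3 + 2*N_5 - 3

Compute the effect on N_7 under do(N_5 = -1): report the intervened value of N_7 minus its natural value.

-12

Under do(N_5=-1), the mechanism N_5 = 3 if N_3 >= 5 else 5 is discarded; N_5 is fixed at -1.
N_2 = -3*N_1 + 2  [with N_1=5]  = -13
N_3 = 2*N_1 + 3*N_2 + 4  [with N_1=5, N_2=-13]  = -25
N_7 = -3*N_3 + 2*N_5 - 3  [with N_3=-25, N_5=-1]  = 70
Without intervention: N_2 = -3*N_1 + 2  [with N_1=5]  = -13; N_3 = 2*N_1 + 3*N_2 + 4  [with N_1=5, N_2=-13]  = -25; N_5 = 3 if N_3 >= 5 else 5  [with N_3=-25]  = 5; N_7 = -3*N_3 + 2*N_5 - 3  [with N_3=-25, N_5=5]  = 82.
Change = 70 − 82 = -12.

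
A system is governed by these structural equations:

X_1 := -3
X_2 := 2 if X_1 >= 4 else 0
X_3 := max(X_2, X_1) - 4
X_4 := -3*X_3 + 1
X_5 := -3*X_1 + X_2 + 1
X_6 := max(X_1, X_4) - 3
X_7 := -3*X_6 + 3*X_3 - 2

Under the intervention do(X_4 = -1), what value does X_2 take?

The intervention breaks the incoming arrows to X_4: X_4 := -3*X_3 + 1 no longer applies, and X_4 = -1.
Since X_2 is not a descendant of the intervened variable, it is unaffected.
X_2 = 2 if X_1 >= 4 else 0  [with X_1=-3]  = 0

0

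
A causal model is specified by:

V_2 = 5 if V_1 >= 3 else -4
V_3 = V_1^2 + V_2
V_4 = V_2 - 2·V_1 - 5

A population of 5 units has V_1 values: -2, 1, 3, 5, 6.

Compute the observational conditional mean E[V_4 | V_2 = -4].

Conditioning on V_2=-4 selects the 2 unit(s) with V_1 ∈ {-2, 1}. Their V_4 values: -5, -11. Mean = -8.

-8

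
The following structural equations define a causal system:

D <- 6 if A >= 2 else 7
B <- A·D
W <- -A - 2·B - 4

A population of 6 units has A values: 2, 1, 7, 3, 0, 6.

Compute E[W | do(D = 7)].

-51.5

Under do(D=7), D's equation is replaced by D=7 for every unit. Per-unit W: -34, -19, -109, -49, -4, -94. Mean = -51.5.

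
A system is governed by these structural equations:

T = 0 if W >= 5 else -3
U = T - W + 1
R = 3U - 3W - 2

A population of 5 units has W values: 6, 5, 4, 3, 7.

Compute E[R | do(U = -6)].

-35

The intervention sets U=-6 in all 5 units regardless of W. Recomputing R per unit gives -38, -35, -32, -29, -41; average -35.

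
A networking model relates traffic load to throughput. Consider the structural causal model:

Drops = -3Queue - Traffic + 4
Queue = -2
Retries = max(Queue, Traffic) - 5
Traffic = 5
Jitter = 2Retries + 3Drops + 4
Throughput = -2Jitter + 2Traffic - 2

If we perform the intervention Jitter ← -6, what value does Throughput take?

The intervention breaks the incoming arrows to Jitter: Jitter = 2Retries + 3Drops + 4 no longer applies, and Jitter = -6.
Throughput = -2Jitter + 2Traffic - 2  [with Jitter=-6, Traffic=5]  = 20

20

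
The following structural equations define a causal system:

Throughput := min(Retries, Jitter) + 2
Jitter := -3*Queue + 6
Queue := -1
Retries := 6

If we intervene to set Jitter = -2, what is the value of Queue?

Under do(Jitter=-2), the mechanism Jitter := -3*Queue + 6 is discarded; Jitter is fixed at -2.
Queue is not downstream of the intervention, so its value is determined by the original equations.

-1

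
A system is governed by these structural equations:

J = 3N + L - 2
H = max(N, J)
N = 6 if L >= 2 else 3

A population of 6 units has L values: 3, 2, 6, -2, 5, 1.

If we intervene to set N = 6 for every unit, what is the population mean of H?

18.5

Under do(N=6), N's equation is replaced by N=6 for every unit. Per-unit H: 19, 18, 22, 14, 21, 17. Mean = 18.5.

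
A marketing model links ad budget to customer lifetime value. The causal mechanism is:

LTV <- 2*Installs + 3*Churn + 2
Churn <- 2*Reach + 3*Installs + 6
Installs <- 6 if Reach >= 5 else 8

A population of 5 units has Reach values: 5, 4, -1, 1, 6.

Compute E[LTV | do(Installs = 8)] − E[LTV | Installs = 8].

10

do(Installs=8) breaks Installs's dependence on Reach. With Installs=8 fixed, LTV across the units is 138, 132, 102, 114, 144, mean 126.
Observing Installs=8 restricts to units where Installs's equation naturally yields 8: Reach ∈ {4, -1, 1}. In that subpopulation LTV = 132, 102, 114, mean 116.
Difference = 126 − 116 = 10.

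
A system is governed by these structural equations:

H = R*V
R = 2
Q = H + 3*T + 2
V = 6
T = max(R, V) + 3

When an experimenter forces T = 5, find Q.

29

do(T=5) replaces the equation T = max(R, V) + 3 with the constant T = 5.
H = R*V  [with R=2, V=6]  = 12
Q = H + 3*T + 2  [with H=12, T=5]  = 29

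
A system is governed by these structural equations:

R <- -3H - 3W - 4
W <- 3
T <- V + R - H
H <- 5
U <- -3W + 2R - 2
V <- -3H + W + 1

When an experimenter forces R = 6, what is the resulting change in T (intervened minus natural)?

34

Intervening sets R = 6 and removes its equation (R <- -3H - 3W - 4).
V = -3H + W + 1  [with H=5, W=3]  = -11
T = V + R - H  [with V=-11, R=6, H=5]  = -10
Without intervention: V = -3H + W + 1  [with H=5, W=3]  = -11; R = -3H - 3W - 4  [with H=5, W=3]  = -28; T = V + R - H  [with V=-11, R=-28, H=5]  = -44.
Change = -10 − (-44) = 34.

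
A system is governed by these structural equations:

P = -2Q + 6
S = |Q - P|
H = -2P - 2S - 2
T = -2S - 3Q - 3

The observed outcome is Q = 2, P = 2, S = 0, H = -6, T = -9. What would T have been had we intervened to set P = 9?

do(P=9) replaces the equation P = -2Q + 6 with the constant P = 9.
S = |Q - P|  [with Q=2, P=9]  = 7
T = -2S - 3Q - 3  [with S=7, Q=2]  = -23

-23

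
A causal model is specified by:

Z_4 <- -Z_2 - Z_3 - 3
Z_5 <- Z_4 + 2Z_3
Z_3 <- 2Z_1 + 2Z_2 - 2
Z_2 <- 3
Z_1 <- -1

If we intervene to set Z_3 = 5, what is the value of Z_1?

-1

Under do(Z_3=5), the mechanism Z_3 <- 2Z_1 + 2Z_2 - 2 is discarded; Z_3 is fixed at 5.
Z_1 is not downstream of the intervention, so its value is determined by the original equations.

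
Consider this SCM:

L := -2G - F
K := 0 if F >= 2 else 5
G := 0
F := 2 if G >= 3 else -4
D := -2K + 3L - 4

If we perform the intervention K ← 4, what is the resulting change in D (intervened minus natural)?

Intervening sets K = 4 and removes its equation (K := 0 if F >= 2 else 5).
F = 2 if G >= 3 else -4  [with G=0]  = -4
L = -2G - F  [with G=0, F=-4]  = 4
D = -2K + 3L - 4  [with K=4, L=4]  = 0
Without intervention: F = 2 if G >= 3 else -4  [with G=0]  = -4; L = -2G - F  [with G=0, F=-4]  = 4; K = 0 if F >= 2 else 5  [with F=-4]  = 5; D = -2K + 3L - 4  [with K=5, L=4]  = -2.
Change = 0 − (-2) = 2.

2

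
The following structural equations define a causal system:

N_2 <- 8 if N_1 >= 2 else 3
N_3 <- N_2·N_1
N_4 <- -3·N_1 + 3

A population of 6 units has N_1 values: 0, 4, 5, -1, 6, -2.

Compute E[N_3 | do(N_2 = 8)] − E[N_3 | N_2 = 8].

-24

The intervention sets N_2=8 in all 6 units regardless of N_1. Recomputing N_3 per unit gives 0, 32, 40, -8, 48, -16; average 16.
Observing N_2=8 restricts to units where N_2's equation naturally yields 8: N_1 ∈ {4, 5, 6}. In that subpopulation N_3 = 32, 40, 48, mean 40.
Difference = 16 − 40 = -24.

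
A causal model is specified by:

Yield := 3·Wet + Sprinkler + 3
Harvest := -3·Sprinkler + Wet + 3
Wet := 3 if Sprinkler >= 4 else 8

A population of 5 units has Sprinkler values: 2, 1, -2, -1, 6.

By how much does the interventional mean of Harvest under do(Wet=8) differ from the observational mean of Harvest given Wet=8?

-3.6

Every unit gets Wet=8 under the intervention. Harvest values become 5, 8, 17, 14, -7; E[Harvest|do(Wet=8)] = 7.4.
E[Harvest|Wet=8] averages over only the 4 units with Wet=8 (Sprinkler = 2, 1, -2, -1): Harvest = 5, 8, 17, 14, mean 11.
Difference = 7.4 − 11 = -3.6.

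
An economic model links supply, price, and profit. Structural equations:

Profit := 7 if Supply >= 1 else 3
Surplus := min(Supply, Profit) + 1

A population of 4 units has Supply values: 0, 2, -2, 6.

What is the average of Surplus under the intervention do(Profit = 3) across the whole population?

do(Profit=3) breaks Profit's dependence on Supply. With Profit=3 fixed, Surplus across the units is 1, 3, -1, 4, mean 1.75.

1.75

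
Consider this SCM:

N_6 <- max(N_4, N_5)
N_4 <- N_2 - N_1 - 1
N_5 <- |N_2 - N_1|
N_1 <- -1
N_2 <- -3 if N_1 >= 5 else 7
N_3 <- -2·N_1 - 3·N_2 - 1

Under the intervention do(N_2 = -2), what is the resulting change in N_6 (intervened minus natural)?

-7

Under do(N_2=-2), the mechanism N_2 <- -3 if N_1 >= 5 else 7 is discarded; N_2 is fixed at -2.
N_4 = N_2 - N_1 - 1  [with N_2=-2, N_1=-1]  = -2
N_5 = |N_2 - N_1|  [with N_2=-2, N_1=-1]  = 1
N_6 = max(N_4, N_5)  [with N_4=-2, N_5=1]  = 1
Without intervention: N_2 = -3 if N_1 >= 5 else 7  [with N_1=-1]  = 7; N_4 = N_2 - N_1 - 1  [with N_2=7, N_1=-1]  = 7; N_5 = |N_2 - N_1|  [with N_2=7, N_1=-1]  = 8; N_6 = max(N_4, N_5)  [with N_4=7, N_5=8]  = 8.
Change = 1 − 8 = -7.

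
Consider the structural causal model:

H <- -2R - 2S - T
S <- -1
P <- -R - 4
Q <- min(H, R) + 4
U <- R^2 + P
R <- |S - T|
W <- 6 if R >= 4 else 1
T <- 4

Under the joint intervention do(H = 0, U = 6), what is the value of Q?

The joint intervention fixes H = 0, U = 6, removing each variable's own equation.
R = |S - T|  [with S=-1, T=4]  = 5
Q = min(H, R) + 4  [with H=0, R=5]  = 4

4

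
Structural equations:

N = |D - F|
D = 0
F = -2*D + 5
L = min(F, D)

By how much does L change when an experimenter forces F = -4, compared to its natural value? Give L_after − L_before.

-4

Under do(F=-4), the mechanism F = -2*D + 5 is discarded; F is fixed at -4.
L = min(F, D)  [with F=-4, D=0]  = -4
Without intervention: F = -2*D + 5  [with D=0]  = 5; L = min(F, D)  [with F=5, D=0]  = 0.
Change = -4 − 0 = -4.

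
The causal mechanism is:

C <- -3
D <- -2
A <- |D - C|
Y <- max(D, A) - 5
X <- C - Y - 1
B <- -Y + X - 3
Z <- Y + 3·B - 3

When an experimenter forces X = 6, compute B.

The intervention breaks the incoming arrows to X: X <- C - Y - 1 no longer applies, and X = 6.
A = |D - C|  [with D=-2, C=-3]  = 1
Y = max(D, A) - 5  [with D=-2, A=1]  = -4
B = -Y + X - 3  [with Y=-4, X=6]  = 7

7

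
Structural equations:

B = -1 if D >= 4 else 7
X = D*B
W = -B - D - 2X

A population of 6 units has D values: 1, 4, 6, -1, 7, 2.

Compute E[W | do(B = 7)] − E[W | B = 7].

Under do(B=7), B's equation is replaced by B=7 for every unit. Per-unit W: -22, -67, -97, 8, -112, -37. Mean = -54.5.
Observing B=7 restricts to units where B's equation naturally yields 7: D ∈ {1, -1, 2}. In that subpopulation W = -22, 8, -37, mean -17.
Difference = -54.5 − (-17) = -37.5.

-37.5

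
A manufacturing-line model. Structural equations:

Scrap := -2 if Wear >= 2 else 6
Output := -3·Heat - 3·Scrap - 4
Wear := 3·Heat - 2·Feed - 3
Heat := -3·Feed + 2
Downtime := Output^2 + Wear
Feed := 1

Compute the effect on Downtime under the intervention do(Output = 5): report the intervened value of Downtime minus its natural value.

-336

The intervention breaks the incoming arrows to Output: Output := -3·Heat - 3·Scrap - 4 no longer applies, and Output = 5.
Heat = -3·Feed + 2  [with Feed=1]  = -1
Wear = 3·Heat - 2·Feed - 3  [with Heat=-1, Feed=1]  = -8
Downtime = Output^2 + Wear  [with Output=5, Wear=-8]  = 17
Without intervention: Heat = -3·Feed + 2  [with Feed=1]  = -1; Wear = 3·Heat - 2·Feed - 3  [with Heat=-1, Feed=1]  = -8; Scrap = -2 if Wear >= 2 else 6  [with Wear=-8]  = 6; Output = -3·Heat - 3·Scrap - 4  [with Heat=-1, Scrap=6]  = -19; Downtime = Output^2 + Wear  [with Output=-19, Wear=-8]  = 353.
Change = 17 − 353 = -336.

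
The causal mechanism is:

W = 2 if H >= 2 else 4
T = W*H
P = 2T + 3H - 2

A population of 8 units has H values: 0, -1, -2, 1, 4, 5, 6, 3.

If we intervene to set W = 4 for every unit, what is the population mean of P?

20

Under do(W=4), W's equation is replaced by W=4 for every unit. Per-unit P: -2, -13, -24, 9, 42, 53, 64, 31. Mean = 20.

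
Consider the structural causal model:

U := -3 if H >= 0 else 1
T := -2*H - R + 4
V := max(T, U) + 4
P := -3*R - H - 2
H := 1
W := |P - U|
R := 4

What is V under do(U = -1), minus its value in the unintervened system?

The intervention breaks the incoming arrows to U: U := -3 if H >= 0 else 1 no longer applies, and U = -1.
T = -2*H - R + 4  [with H=1, R=4]  = -2
V = max(T, U) + 4  [with T=-2, U=-1]  = 3
Without intervention: U = -3 if H >= 0 else 1  [with H=1]  = -3; T = -2*H - R + 4  [with H=1, R=4]  = -2; V = max(T, U) + 4  [with T=-2, U=-3]  = 2.
Change = 3 − 2 = 1.

1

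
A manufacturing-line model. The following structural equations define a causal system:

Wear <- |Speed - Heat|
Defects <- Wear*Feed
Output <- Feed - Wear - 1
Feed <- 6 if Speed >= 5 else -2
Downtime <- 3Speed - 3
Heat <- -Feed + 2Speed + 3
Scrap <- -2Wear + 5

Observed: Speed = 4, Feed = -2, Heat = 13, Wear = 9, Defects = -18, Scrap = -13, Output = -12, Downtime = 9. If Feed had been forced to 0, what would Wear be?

Under do(Feed=0), the mechanism Feed <- 6 if Speed >= 5 else -2 is discarded; Feed is fixed at 0.
Heat = -Feed + 2Speed + 3  [with Feed=0, Speed=4]  = 11
Wear = |Speed - Heat|  [with Speed=4, Heat=11]  = 7

7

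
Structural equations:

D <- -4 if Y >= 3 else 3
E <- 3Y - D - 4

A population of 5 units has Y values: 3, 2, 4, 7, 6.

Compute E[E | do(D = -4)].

do(D=-4) breaks D's dependence on Y. With D=-4 fixed, E across the units is 9, 6, 12, 21, 18, mean 13.2.

13.2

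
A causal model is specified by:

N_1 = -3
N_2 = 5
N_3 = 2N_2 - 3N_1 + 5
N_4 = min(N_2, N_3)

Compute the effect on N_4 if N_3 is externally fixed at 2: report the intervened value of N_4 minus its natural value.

The intervention breaks the incoming arrows to N_3: N_3 = 2N_2 - 3N_1 + 5 no longer applies, and N_3 = 2.
N_4 = min(N_2, N_3)  [with N_2=5, N_3=2]  = 2
Without intervention: N_3 = 2N_2 - 3N_1 + 5  [with N_2=5, N_1=-3]  = 24; N_4 = min(N_2, N_3)  [with N_2=5, N_3=24]  = 5.
Change = 2 − 5 = -3.

-3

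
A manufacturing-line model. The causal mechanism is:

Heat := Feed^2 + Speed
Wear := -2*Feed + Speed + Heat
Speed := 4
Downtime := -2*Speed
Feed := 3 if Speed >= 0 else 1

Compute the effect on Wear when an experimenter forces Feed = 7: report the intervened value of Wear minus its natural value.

Under do(Feed=7), the mechanism Feed := 3 if Speed >= 0 else 1 is discarded; Feed is fixed at 7.
Heat = Feed^2 + Speed  [with Feed=7, Speed=4]  = 53
Wear = -2*Feed + Speed + Heat  [with Feed=7, Speed=4, Heat=53]  = 43
Without intervention: Feed = 3 if Speed >= 0 else 1  [with Speed=4]  = 3; Heat = Feed^2 + Speed  [with Feed=3, Speed=4]  = 13; Wear = -2*Feed + Speed + Heat  [with Feed=3, Speed=4, Heat=13]  = 11.
Change = 43 − 11 = 32.

32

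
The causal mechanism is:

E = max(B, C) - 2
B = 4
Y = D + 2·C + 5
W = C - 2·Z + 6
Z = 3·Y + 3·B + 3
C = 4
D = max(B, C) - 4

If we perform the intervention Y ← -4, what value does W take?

4

Under do(Y=-4), the mechanism Y = D + 2·C + 5 is discarded; Y is fixed at -4.
Z = 3·Y + 3·B + 3  [with Y=-4, B=4]  = 3
W = C - 2·Z + 6  [with C=4, Z=3]  = 4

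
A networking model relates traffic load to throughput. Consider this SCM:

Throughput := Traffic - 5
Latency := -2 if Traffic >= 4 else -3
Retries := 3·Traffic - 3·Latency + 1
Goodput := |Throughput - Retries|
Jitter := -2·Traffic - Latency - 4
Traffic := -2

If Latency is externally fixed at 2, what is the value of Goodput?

4

Under do(Latency=2), the mechanism Latency := -2 if Traffic >= 4 else -3 is discarded; Latency is fixed at 2.
Retries = 3·Traffic - 3·Latency + 1  [with Traffic=-2, Latency=2]  = -11
Throughput = Traffic - 5  [with Traffic=-2]  = -7
Goodput = |Throughput - Retries|  [with Throughput=-7, Retries=-11]  = 4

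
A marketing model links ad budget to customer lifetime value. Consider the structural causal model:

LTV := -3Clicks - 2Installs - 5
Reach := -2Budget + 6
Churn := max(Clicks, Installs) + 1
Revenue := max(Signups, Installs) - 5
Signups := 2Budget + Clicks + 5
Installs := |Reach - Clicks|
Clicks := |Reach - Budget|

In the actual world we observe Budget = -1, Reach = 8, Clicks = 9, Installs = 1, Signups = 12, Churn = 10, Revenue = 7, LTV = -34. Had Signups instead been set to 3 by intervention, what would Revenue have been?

Under do(Signups=3), the mechanism Signups := 2Budget + Clicks + 5 is discarded; Signups is fixed at 3.
Reach = -2Budget + 6  [with Budget=-1]  = 8
Clicks = |Reach - Budget|  [with Reach=8, Budget=-1]  = 9
Installs = |Reach - Clicks|  [with Reach=8, Clicks=9]  = 1
Revenue = max(Signups, Installs) - 5  [with Signups=3, Installs=1]  = -2

-2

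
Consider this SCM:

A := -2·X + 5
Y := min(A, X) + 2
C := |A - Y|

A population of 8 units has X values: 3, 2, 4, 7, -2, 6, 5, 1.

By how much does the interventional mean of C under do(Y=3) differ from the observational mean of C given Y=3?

Under do(Y=3), Y's equation is replaced by Y=3 for every unit. Per-unit C: 4, 2, 6, 12, 6, 10, 8, 0. Mean = 6.
Observing Y=3 restricts to units where Y's equation naturally yields 3: X ∈ {2, 1}. In that subpopulation C = 2, 0, mean 1.
Difference = 6 − 1 = 5.

5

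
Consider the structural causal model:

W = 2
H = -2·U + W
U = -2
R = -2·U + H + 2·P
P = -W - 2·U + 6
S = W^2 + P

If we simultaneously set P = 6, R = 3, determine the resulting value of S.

10

The joint intervention fixes P = 6, R = 3, removing each variable's own equation.
S = W^2 + P  [with W=2, P=6]  = 10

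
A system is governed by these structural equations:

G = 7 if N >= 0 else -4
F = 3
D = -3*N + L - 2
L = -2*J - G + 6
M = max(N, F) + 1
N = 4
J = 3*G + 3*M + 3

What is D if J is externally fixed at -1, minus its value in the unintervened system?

Under do(J=-1), the mechanism J = 3*G + 3*M + 3 is discarded; J is fixed at -1.
G = 7 if N >= 0 else -4  [with N=4]  = 7
L = -2*J - G + 6  [with J=-1, G=7]  = 1
D = -3*N + L - 2  [with N=4, L=1]  = -13
Without intervention: M = max(N, F) + 1  [with N=4, F=3]  = 5; G = 7 if N >= 0 else -4  [with N=4]  = 7; J = 3*G + 3*M + 3  [with G=7, M=5]  = 39; L = -2*J - G + 6  [with J=39, G=7]  = -79; D = -3*N + L - 2  [with N=4, L=-79]  = -93.
Change = -13 − (-93) = 80.

80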